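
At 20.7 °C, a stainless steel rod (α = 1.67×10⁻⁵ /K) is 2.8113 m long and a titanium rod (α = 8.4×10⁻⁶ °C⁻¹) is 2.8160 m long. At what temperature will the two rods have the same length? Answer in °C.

T = 222.5 °C

Equal length when α₁L₁ΔT − α₂L₂ΔT = L₂ − L₁ = 4.70×10⁻³ m
α₁L₁ = 4.694871×10⁻⁵, α₂L₂ = 2.36544×10⁻⁵ → Δ(αL) = 2.329431×10⁻⁵ m/K
ΔT = 4.70×10⁻³ / 2.329431×10⁻⁵ = 201.766 K, so T = 20.7 + 201.766 = 222.466 °C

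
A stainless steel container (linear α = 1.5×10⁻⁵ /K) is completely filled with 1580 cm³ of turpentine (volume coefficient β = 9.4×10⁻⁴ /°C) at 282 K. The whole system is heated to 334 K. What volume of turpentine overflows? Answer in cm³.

73.5 cm³

The container also expands: β_container ≈ 3α = 4.5×10⁻⁵ /K
Net overflow = V₀(β_liq − 3α_cont)ΔT
β − 3α = 9.40×10⁻⁴ − 4.5×10⁻⁵ = 8.95×10⁻⁴ /K; ΔT = 52 K
ΔV = 1580 × 8.95×10⁻⁴ × 52 = 73.5 cm³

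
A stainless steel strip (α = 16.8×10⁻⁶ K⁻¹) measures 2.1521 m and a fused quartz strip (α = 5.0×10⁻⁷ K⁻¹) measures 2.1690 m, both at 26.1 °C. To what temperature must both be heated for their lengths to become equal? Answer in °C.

T = 508.0 °C

L₁(1 + α₁ΔT) = L₂(1 + α₂ΔT) ⇒ ΔT = (L₂ − L₁)/(α₁L₁ − α₂L₂)
L₂ − L₁ = 2.1690 − 2.1521 = 1.69×10⁻² m
α₁L₁ − α₂L₂ = 16.8×10⁻⁶×2.1521 − 5.0×10⁻⁷×2.1690 = 3.507078×10⁻⁵ m/K
ΔT = 1.69×10⁻² / 3.507078×10⁻⁵ = 481.883 K
T = 26.1 + 481.883 = 507.983 °C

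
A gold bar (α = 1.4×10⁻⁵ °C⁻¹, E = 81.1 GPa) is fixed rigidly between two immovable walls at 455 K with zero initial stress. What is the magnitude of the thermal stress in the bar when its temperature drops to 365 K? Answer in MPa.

σ = 102 MPa

Fully constrained: the free strain ε = αΔT is blocked, so σ = Eε = EαΔT.
|ΔT| = 90 K
σ = 81.1×10⁹ × 1.4×10⁻⁵ × 90 = 1.02×10⁸ Pa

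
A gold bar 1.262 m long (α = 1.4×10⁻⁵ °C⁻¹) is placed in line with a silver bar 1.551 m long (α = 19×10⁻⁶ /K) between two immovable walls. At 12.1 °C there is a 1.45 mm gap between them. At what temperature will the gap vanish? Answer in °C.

Gap closes when ΔL₁ + ΔL₂ = 1.45 mm = 1.45×10⁻³ m
(α₁L₁ + α₂L₂)ΔT = g
α₁L₁ + α₂L₂ = 1.4×10⁻⁵×1.262 + 19×10⁻⁶×1.551 = 4.7137×10⁻⁵ m/K
ΔT = 1.45×10⁻³ / 4.7137×10⁻⁵ = 30.761 K
T = 12.1 + 30.761 = 42.861 °C

T = 42.9 °C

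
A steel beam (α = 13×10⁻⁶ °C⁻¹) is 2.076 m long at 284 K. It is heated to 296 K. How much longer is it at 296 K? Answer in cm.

ΔL = 0.0324 cm

|ΔT| = |296 − 284| = 12 K
ΔL = αL₀ΔT = (13×10⁻⁶)(2.076)(12) = 3.24×10⁻⁴ m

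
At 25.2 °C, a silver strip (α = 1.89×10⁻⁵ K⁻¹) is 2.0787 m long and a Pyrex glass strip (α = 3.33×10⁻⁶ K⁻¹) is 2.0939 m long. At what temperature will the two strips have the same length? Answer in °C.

T = 495.6 °C

Equal length when α₁L₁ΔT − α₂L₂ΔT = L₂ − L₁ = 1.52×10⁻² m
α₁L₁ = 3.928743×10⁻⁵, α₂L₂ = 6.972687×10⁻⁶ → Δ(αL) = 3.2314743×10⁻⁵ m/K
ΔT = 1.52×10⁻² / 3.2314743×10⁻⁵ = 470.374 K, so T = 25.2 + 470.374 = 495.574 °C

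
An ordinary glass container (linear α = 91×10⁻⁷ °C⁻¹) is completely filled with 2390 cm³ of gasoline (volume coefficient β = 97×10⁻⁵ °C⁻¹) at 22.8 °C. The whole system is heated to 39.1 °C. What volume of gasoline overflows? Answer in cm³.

The container also expands: β_container ≈ 3α = 2.73×10⁻⁵ /K
Net overflow = V₀(β_liq − 3α_cont)ΔT
β − 3α = 9.70×10⁻⁴ − 2.73×10⁻⁵ = 9.427×10⁻⁴ /K; ΔT = 16.3 K
ΔV = 2390 × 9.427×10⁻⁴ × 16.3 = 36.7 cm³

36.7 cm³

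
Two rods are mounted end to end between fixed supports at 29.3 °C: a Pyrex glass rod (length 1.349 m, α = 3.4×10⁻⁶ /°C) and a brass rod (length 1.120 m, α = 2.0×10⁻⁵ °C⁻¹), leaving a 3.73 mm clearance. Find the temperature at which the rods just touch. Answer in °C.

α₁L₁ = 4.5866×10⁻⁶ m/K, α₂L₂ = 2.240×10⁻⁵ m/K → total 2.69866×10⁻⁵ m/K
ΔT = g/(α₁L₁+α₂L₂) = 3.73×10⁻³ / 2.69866×10⁻⁵ = 138.22 K
T = 29.3 + 138.22 = 167.52 °C

T = 168 °C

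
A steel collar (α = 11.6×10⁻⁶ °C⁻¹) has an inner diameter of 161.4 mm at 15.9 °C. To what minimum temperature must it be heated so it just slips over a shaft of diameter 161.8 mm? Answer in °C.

T = 230 °C

Required Δd = 161.8 − 161.4 = 0.4 mm
Δd = αd₀ΔT ⇒ ΔT = Δd/(αd₀) = 0.4 / (11.6×10⁻⁶ × 161.4) = 213.65 K
T_min = 15.9 + 213.65 = 229.55 °C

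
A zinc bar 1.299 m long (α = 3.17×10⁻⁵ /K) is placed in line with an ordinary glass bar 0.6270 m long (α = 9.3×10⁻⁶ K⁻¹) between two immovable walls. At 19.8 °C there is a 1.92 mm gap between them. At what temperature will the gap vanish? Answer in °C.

α₁L₁ = 4.11783×10⁻⁵ m/K, α₂L₂ = 5.8311×10⁻⁶ m/K → total 4.70094×10⁻⁵ m/K
ΔT = g/(α₁L₁+α₂L₂) = 1.92×10⁻³ / 4.70094×10⁻⁵ = 40.843 K
T = 19.8 + 40.843 = 60.643 °C

T = 60.6 °C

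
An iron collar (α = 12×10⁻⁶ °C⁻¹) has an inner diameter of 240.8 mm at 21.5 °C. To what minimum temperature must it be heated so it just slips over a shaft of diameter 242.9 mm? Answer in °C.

Required Δd = 242.9 − 240.8 = 2.1 mm
Δd = αd₀ΔT ⇒ ΔT = Δd/(αd₀) = 2.1 / (12×10⁻⁶ × 240.8) = 726.74 K
T_min = 21.5 + 726.74 = 748.24 °C

T = 748 °C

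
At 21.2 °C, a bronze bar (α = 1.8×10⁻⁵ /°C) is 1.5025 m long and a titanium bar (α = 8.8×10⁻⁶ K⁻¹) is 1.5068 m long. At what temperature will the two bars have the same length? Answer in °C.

L₁(1 + α₁ΔT) = L₂(1 + α₂ΔT) ⇒ ΔT = (L₂ − L₁)/(α₁L₁ − α₂L₂)
L₂ − L₁ = 1.5068 − 1.5025 = 4.30×10⁻³ m
α₁L₁ − α₂L₂ = 1.8×10⁻⁵×1.5025 − 8.8×10⁻⁶×1.5068 = 1.378516×10⁻⁵ m/K
ΔT = 4.30×10⁻³ / 1.378516×10⁻⁵ = 311.930 K
T = 21.2 + 311.930 = 333.130 °C

T = 333.1 °C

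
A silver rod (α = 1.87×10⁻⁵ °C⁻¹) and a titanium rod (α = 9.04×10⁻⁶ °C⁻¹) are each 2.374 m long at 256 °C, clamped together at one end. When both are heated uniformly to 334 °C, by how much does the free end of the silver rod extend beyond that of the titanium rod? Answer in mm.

1.79 mm

ΔT = 78 K
silver: ΔL = 1.87×10⁻⁵ × 2.374 m × 78 = 3.4627×10⁻³ m = 3.4627 mm
titanium: ΔL = 9.04×10⁻⁶ × 2.374 m × 78 = 1.6740×10⁻³ m = 1.6740 mm
difference = 3.4627 − 1.6740 = 1.7887 mm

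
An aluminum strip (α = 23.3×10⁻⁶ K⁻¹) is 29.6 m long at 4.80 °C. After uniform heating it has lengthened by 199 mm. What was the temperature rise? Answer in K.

ΔL = αL₀ΔT ⇒ ΔT = ΔL / (αL₀)
ΔT = 199×10⁻³ m / (23.3×10⁻⁶ × 29.6 m) = 288.54 K

ΔT = 289 K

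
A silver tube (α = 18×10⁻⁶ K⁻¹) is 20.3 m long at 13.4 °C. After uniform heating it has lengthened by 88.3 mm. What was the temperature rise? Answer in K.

ΔL = αL₀ΔT ⇒ ΔT = ΔL / (αL₀)
ΔT = 88.3×10⁻³ m / (18×10⁻⁶ × 20.3 m) = 241.65 K

ΔT = 242 K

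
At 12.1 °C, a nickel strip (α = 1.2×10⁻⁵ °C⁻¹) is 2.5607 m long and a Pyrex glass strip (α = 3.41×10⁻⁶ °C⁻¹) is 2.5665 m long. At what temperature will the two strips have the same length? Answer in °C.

Equal length when α₁L₁ΔT − α₂L₂ΔT = L₂ − L₁ = 5.80×10⁻³ m
α₁L₁ = 3.07284×10⁻⁵, α₂L₂ = 8.751765×10⁻⁶ → Δ(αL) = 2.1976635×10⁻⁵ m/K
ΔT = 5.80×10⁻³ / 2.1976635×10⁻⁵ = 263.917 K, so T = 12.1 + 263.917 = 276.017 °C

T = 276.0 °C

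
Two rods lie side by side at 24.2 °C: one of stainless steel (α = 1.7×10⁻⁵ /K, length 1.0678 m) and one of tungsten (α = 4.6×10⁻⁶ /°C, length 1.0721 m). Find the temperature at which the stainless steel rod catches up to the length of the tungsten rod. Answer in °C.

T = 349.4 °C

L₁(1 + α₁ΔT) = L₂(1 + α₂ΔT) ⇒ ΔT = (L₂ − L₁)/(α₁L₁ − α₂L₂)
L₂ − L₁ = 1.0721 − 1.0678 = 4.30×10⁻³ m
α₁L₁ − α₂L₂ = 1.7×10⁻⁵×1.0678 − 4.6×10⁻⁶×1.0721 = 1.322094×10⁻⁵ m/K
ΔT = 4.30×10⁻³ / 1.322094×10⁻⁵ = 325.242 K
T = 24.2 + 325.242 = 349.442 °C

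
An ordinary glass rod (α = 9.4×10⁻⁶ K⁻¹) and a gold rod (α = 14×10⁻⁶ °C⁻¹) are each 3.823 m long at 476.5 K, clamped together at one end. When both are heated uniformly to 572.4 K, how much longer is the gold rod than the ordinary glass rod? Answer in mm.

1.69 mm

ΔT = 95.9 K
ordinary glass: ΔL = 9.4×10⁻⁶ × 3.823 m × 95.9 = 3.4463×10⁻³ m = 3.4463 mm
gold: ΔL = 14×10⁻⁶ × 3.823 m × 95.9 = 5.1328×10⁻³ m = 5.1328 mm
difference = 5.1328 − 3.4463 = 1.6865 mm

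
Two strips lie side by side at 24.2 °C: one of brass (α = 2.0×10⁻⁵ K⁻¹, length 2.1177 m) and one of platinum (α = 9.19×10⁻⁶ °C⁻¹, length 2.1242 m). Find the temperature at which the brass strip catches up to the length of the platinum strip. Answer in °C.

T = 308.9 °C

Equal length when α₁L₁ΔT − α₂L₂ΔT = L₂ − L₁ = 6.50×10⁻³ m
α₁L₁ = 4.2354×10⁻⁵, α₂L₂ = 1.9521398×10⁻⁵ → Δ(αL) = 2.2832602×10⁻⁵ m/K
ΔT = 6.50×10⁻³ / 2.2832602×10⁻⁵ = 284.681 K, so T = 24.2 + 284.681 = 308.881 °C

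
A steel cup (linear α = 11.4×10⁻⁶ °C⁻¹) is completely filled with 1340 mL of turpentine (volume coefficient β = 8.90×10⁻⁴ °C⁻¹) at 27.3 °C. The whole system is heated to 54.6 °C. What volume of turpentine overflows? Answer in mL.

The cup also expands: β_container ≈ 3α = 3.42×10⁻⁵ /K
Net overflow = V₀(β_liq − 3α_cont)ΔT
β − 3α = 8.90×10⁻⁴ − 3.42×10⁻⁵ = 8.558×10⁻⁴ /K; ΔT = 27.3 K
ΔV = 1340 × 8.558×10⁻⁴ × 27.3 = 31.3 mL

31.3 mL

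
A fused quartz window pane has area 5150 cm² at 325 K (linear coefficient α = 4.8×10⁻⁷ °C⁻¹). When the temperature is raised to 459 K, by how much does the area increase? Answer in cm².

ΔA = 0.662 cm²

Area coefficient ≈ 2α; |ΔT| = 134 K
ΔA = 2αA₀ΔT = 2(4.8×10⁻⁷)(5150)(134) = 0.662 cm²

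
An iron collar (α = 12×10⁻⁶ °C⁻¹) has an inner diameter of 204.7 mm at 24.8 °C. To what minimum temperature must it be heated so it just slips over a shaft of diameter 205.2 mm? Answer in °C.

T = 228 °C

Required Δd = 205.2 − 204.7 = 0.5 mm
Δd = αd₀ΔT ⇒ ΔT = Δd/(αd₀) = 0.5 / (12×10⁻⁶ × 204.7) = 203.55 K
T_min = 24.8 + 203.55 = 228.35 °C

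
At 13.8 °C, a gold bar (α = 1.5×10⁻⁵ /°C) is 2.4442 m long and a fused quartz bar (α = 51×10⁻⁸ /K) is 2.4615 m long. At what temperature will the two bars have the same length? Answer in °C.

T = 502.4 °C

L₁(1 + α₁ΔT) = L₂(1 + α₂ΔT) ⇒ ΔT = (L₂ − L₁)/(α₁L₁ − α₂L₂)
L₂ − L₁ = 2.4615 − 2.4442 = 1.73×10⁻² m
α₁L₁ − α₂L₂ = 1.5×10⁻⁵×2.4442 − 51×10⁻⁸×2.4615 = 3.5407635×10⁻⁵ m/K
ΔT = 1.73×10⁻² / 3.5407635×10⁻⁵ = 488.595 K
T = 13.8 + 488.595 = 502.395 °C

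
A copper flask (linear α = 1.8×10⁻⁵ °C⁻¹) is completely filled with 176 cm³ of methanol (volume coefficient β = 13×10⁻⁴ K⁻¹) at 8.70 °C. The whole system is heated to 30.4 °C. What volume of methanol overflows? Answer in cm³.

The flask also expands: β_container ≈ 3α = 5.4×10⁻⁵ /K
Net overflow = V₀(β_liq − 3α_cont)ΔT
β − 3α = 1.30×10⁻³ − 5.4×10⁻⁵ = 1.246×10⁻³ /K; ΔT = 21.70 K
ΔV = 176 × 1.246×10⁻³ × 21.70 = 4.76 cm³

4.76 cm³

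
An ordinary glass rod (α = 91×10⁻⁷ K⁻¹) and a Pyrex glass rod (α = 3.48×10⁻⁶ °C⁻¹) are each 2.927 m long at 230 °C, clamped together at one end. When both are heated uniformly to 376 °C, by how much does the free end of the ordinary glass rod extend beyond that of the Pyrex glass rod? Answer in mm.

2.40 mm

ΔT = 146 K
ordinary glass: ΔL = 91×10⁻⁷ × 2.927 m × 146 = 3.8888×10⁻³ m = 3.8888 mm
Pyrex glass: ΔL = 3.48×10⁻⁶ × 2.927 m × 146 = 1.4872×10⁻³ m = 1.4872 mm
difference = 3.8888 − 1.4872 = 2.4016 mm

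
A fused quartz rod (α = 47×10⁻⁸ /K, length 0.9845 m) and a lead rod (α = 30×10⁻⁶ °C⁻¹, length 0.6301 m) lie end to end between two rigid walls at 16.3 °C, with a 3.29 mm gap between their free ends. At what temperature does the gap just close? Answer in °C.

T = 186 °C

Gap closes when ΔL₁ + ΔL₂ = 3.29 mm = 3.29×10⁻³ m
(α₁L₁ + α₂L₂)ΔT = g
α₁L₁ + α₂L₂ = 47×10⁻⁸×0.9845 + 30×10⁻⁶×0.6301 = 1.9365715×10⁻⁵ m/K
ΔT = 3.29×10⁻³ / 1.9365715×10⁻⁵ = 169.89 K
T = 16.3 + 169.89 = 186.19 °C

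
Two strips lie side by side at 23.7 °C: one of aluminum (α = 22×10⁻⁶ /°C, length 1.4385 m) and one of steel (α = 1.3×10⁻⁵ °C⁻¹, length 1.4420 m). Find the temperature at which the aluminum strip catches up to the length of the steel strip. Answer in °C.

L₁(1 + α₁ΔT) = L₂(1 + α₂ΔT) ⇒ ΔT = (L₂ − L₁)/(α₁L₁ − α₂L₂)
L₂ − L₁ = 1.4420 − 1.4385 = 3.50×10⁻³ m
α₁L₁ − α₂L₂ = 22×10⁻⁶×1.4385 − 1.3×10⁻⁵×1.4420 = 1.2901×10⁻⁵ m/K
ΔT = 3.50×10⁻³ / 1.2901×10⁻⁵ = 271.297 K
T = 23.7 + 271.297 = 294.997 °C

T = 295.0 °C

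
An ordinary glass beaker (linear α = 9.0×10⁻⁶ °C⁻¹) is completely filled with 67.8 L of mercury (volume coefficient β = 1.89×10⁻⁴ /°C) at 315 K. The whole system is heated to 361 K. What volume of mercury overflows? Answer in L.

The beaker also expands: β_container ≈ 3α = 2.7×10⁻⁵ /K
Net overflow = V₀(β_liq − 3α_cont)ΔT
β − 3α = 1.89×10⁻⁴ − 2.7×10⁻⁵ = 1.62×10⁻⁴ /K; ΔT = 46 K
ΔV = 67.8 × 1.62×10⁻⁴ × 46 = 0.505 L

0.505 L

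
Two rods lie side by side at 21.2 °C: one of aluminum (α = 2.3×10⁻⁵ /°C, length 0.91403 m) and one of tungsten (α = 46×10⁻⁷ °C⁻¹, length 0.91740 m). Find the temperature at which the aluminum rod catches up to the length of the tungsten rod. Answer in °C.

L₁(1 + α₁ΔT) = L₂(1 + α₂ΔT) ⇒ ΔT = (L₂ − L₁)/(α₁L₁ − α₂L₂)
L₂ − L₁ = 0.91740 − 0.91403 = 3.37×10⁻³ m
α₁L₁ − α₂L₂ = 2.3×10⁻⁵×0.91403 − 46×10⁻⁷×0.91740 = 1.680265×10⁻⁵ m/K
ΔT = 3.37×10⁻³ / 1.680265×10⁻⁵ = 200.564 K
T = 21.2 + 200.564 = 221.764 °C

T = 221.8 °C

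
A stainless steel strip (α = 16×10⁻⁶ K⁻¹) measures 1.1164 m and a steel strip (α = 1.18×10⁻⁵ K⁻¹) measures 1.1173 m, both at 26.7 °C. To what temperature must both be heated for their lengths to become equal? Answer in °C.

T = 219.1 °C

L₁(1 + α₁ΔT) = L₂(1 + α₂ΔT) ⇒ ΔT = (L₂ − L₁)/(α₁L₁ − α₂L₂)
L₂ − L₁ = 1.1173 − 1.1164 = 9.00×10⁻⁴ m
α₁L₁ − α₂L₂ = 16×10⁻⁶×1.1164 − 1.18×10⁻⁵×1.1173 = 4.67826×10⁻⁶ m/K
ΔT = 9.00×10⁻⁴ / 4.67826×10⁻⁶ = 192.379 K
T = 26.7 + 192.379 = 219.079 °C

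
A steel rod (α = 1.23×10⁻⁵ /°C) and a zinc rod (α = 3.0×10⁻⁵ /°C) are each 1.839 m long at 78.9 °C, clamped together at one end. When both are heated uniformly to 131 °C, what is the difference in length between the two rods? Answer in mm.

1.70 mm

ΔT = 52.1 K
steel: ΔL = 1.23×10⁻⁵ × 1.839 m × 52.1 = 1.1785×10⁻³ m = 1.1785 mm
zinc: ΔL = 3.0×10⁻⁵ × 1.839 m × 52.1 = 2.8744×10⁻³ m = 2.8744 mm
difference = 2.8744 − 1.1785 = 1.6959 mm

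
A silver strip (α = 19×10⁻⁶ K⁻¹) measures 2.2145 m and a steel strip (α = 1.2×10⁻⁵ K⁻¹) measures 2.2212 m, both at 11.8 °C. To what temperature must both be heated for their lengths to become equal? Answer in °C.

T = 446.3 °C

Equal length when α₁L₁ΔT − α₂L₂ΔT = L₂ − L₁ = 6.70×10⁻³ m
α₁L₁ = 4.20755×10⁻⁵, α₂L₂ = 2.66544×10⁻⁵ → Δ(αL) = 1.54211×10⁻⁵ m/K
ΔT = 6.70×10⁻³ / 1.54211×10⁻⁵ = 434.470 K, so T = 11.8 + 434.470 = 446.270 °C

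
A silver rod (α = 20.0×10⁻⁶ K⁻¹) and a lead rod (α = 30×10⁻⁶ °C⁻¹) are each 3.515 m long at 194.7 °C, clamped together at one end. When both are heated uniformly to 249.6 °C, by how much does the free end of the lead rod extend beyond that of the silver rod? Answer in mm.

ΔT = 54.9 K
silver: ΔL = 20.0×10⁻⁶ × 3.515 m × 54.9 = 3.8595×10⁻³ m = 3.8595 mm
lead: ΔL = 30×10⁻⁶ × 3.515 m × 54.9 = 5.7892×10⁻³ m = 5.7892 mm
difference = 5.7892 − 3.8595 = 1.9297 mm

1.93 mm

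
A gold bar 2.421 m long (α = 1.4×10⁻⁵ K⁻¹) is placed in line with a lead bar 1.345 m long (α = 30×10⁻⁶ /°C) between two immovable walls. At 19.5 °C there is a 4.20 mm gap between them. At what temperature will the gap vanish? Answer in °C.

α₁L₁ = 3.3894×10⁻⁵ m/K, α₂L₂ = 4.035×10⁻⁵ m/K → total 7.4244×10⁻⁵ m/K
ΔT = g/(α₁L₁+α₂L₂) = 4.20×10⁻³ / 7.4244×10⁻⁵ = 56.570 K
T = 19.5 + 56.570 = 76.070 °C

T = 76.1 °C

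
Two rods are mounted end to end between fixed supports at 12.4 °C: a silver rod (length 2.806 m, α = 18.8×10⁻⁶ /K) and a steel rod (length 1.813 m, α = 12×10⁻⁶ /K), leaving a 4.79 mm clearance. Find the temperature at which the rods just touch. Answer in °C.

α₁L₁ = 5.27528×10⁻⁵ m/K, α₂L₂ = 2.1756×10⁻⁵ m/K → total 7.45088×10⁻⁵ m/K
ΔT = g/(α₁L₁+α₂L₂) = 4.79×10⁻³ / 7.45088×10⁻⁵ = 64.288 K
T = 12.4 + 64.288 = 76.688 °C

T = 76.7 °C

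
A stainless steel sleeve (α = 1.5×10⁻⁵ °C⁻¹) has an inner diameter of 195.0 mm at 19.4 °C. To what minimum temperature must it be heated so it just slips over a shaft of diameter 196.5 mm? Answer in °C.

Required Δd = 196.5 − 195.0 = 1.5 mm
Δd = αd₀ΔT ⇒ ΔT = Δd/(αd₀) = 1.5 / (1.5×10⁻⁵ × 195.0) = 512.82 K
T_min = 19.4 + 512.82 = 532.22 °C

T = 532 °C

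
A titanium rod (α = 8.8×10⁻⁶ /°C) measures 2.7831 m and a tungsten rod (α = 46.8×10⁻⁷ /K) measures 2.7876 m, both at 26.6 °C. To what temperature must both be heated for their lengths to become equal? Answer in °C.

Equal length when α₁L₁ΔT − α₂L₂ΔT = L₂ − L₁ = 4.50×10⁻³ m
α₁L₁ = 2.449128×10⁻⁵, α₂L₂ = 1.3045968×10⁻⁵ → Δ(αL) = 1.1445312×10⁻⁵ m/K
ΔT = 4.50×10⁻³ / 1.1445312×10⁻⁵ = 393.174 K, so T = 26.6 + 393.174 = 419.774 °C

T = 419.8 °C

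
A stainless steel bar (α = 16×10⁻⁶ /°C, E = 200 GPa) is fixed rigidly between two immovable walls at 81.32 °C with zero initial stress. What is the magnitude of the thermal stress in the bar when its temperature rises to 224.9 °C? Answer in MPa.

Fully constrained: the free strain ε = αΔT is blocked, so σ = Eε = EαΔT.
|ΔT| = 143.58 K
σ = 200×10⁹ × 16×10⁻⁶ × 143.58 = 4.59×10⁸ Pa

σ = 459 MPa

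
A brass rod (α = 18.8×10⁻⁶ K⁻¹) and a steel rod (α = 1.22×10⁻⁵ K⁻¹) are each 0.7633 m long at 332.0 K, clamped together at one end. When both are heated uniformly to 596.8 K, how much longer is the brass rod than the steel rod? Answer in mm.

1.33 mm

ΔT = 264.8 K
brass: ΔL = 18.8×10⁻⁶ × 0.7633 m × 264.8 = 3.7999×10⁻³ m = 3.7999 mm
steel: ΔL = 1.22×10⁻⁵ × 0.7633 m × 264.8 = 2.4659×10⁻³ m = 2.4659 mm
difference = 3.7999 − 2.4659 = 1.3340 mm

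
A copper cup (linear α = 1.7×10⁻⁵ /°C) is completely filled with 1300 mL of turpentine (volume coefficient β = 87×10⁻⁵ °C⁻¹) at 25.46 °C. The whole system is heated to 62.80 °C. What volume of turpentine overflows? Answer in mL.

39.8 mL

The cup also expands: β_container ≈ 3α = 5.1×10⁻⁵ /K
Net overflow = V₀(β_liq − 3α_cont)ΔT
β − 3α = 8.70×10⁻⁴ − 5.1×10⁻⁵ = 8.19×10⁻⁴ /K; ΔT = 37.34 K
ΔV = 1300 × 8.19×10⁻⁴ × 37.34 = 39.8 mL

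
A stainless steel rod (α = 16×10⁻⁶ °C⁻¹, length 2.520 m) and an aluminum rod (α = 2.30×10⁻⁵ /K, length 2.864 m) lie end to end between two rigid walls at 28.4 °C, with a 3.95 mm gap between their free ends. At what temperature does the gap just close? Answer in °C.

Gap closes when ΔL₁ + ΔL₂ = 3.95 mm = 3.95×10⁻³ m
(α₁L₁ + α₂L₂)ΔT = g
α₁L₁ + α₂L₂ = 16×10⁻⁶×2.520 + 2.30×10⁻⁵×2.864 = 1.06192×10⁻⁴ m/K
ΔT = 3.95×10⁻³ / 1.06192×10⁻⁴ = 37.197 K
T = 28.4 + 37.197 = 65.597 °C

T = 65.6 °C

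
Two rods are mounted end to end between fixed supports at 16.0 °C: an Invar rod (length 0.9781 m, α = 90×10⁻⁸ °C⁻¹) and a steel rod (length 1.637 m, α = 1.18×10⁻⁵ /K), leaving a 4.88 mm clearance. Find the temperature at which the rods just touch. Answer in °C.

T = 258 °C

Gap closes when ΔL₁ + ΔL₂ = 4.88 mm = 4.88×10⁻³ m
(α₁L₁ + α₂L₂)ΔT = g
α₁L₁ + α₂L₂ = 90×10⁻⁸×0.9781 + 1.18×10⁻⁵×1.637 = 2.019689×10⁻⁵ m/K
ΔT = 4.88×10⁻³ / 2.019689×10⁻⁵ = 241.62 K
T = 16.0 + 241.62 = 257.62 °C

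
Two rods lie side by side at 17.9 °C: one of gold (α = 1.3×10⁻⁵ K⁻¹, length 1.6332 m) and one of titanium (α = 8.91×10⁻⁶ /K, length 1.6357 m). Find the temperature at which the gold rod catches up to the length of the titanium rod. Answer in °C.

T = 393.4 °C

Equal length when α₁L₁ΔT − α₂L₂ΔT = L₂ − L₁ = 2.50×10⁻³ m
α₁L₁ = 2.12316×10⁻⁵, α₂L₂ = 1.4574087×10⁻⁵ → Δ(αL) = 6.657513×10⁻⁶ m/K
ΔT = 2.50×10⁻³ / 6.657513×10⁻⁶ = 375.516 K, so T = 17.9 + 375.516 = 393.416 °C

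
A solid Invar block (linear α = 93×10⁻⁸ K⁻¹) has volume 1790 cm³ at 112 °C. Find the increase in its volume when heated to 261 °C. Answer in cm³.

Isotropic solid: β ≈ 3α = 2.8×10⁻⁶ /K; ΔT = 149 K
ΔV = 3αV₀ΔT = 3(93×10⁻⁸)(1790)(149) = 0.744 cm³

ΔV = 0.744 cm³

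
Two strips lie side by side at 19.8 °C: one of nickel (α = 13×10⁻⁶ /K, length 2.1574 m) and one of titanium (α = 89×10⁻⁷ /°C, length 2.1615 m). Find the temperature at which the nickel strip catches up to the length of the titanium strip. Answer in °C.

L₁(1 + α₁ΔT) = L₂(1 + α₂ΔT) ⇒ ΔT = (L₂ − L₁)/(α₁L₁ − α₂L₂)
L₂ − L₁ = 2.1615 − 2.1574 = 4.10×10⁻³ m
α₁L₁ − α₂L₂ = 13×10⁻⁶×2.1574 − 89×10⁻⁷×2.1615 = 8.80885×10⁻⁶ m/K
ΔT = 4.10×10⁻³ / 8.80885×10⁻⁶ = 465.441 K
T = 19.8 + 465.441 = 485.241 °C

T = 485.2 °C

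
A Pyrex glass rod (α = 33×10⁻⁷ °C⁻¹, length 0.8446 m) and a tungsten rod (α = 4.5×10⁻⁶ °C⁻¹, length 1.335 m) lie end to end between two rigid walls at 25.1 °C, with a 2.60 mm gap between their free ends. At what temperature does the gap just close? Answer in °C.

α₁L₁ = 2.78718×10⁻⁶ m/K, α₂L₂ = 6.0075×10⁻⁶ m/K → total 8.79468×10⁻⁶ m/K
ΔT = g/(α₁L₁+α₂L₂) = 2.60×10⁻³ / 8.79468×10⁻⁶ = 295.63 K
T = 25.1 + 295.63 = 320.73 °C

T = 321 °C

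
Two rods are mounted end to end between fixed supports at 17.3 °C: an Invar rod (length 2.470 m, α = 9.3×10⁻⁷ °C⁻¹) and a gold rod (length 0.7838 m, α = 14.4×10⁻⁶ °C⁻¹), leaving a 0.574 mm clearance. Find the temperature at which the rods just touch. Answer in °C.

T = 59.6 °C

Gap closes when ΔL₁ + ΔL₂ = 0.574 mm = 5.74×10⁻⁴ m
(α₁L₁ + α₂L₂)ΔT = g
α₁L₁ + α₂L₂ = 9.3×10⁻⁷×2.470 + 14.4×10⁻⁶×0.7838 = 1.358382×10⁻⁵ m/K
ΔT = 5.74×10⁻⁴ / 1.358382×10⁻⁵ = 42.256 K
T = 17.3 + 42.256 = 59.556 °C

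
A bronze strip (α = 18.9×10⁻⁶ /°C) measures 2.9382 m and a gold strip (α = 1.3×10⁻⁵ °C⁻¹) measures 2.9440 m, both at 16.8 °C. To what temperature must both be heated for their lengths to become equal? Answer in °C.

L₁(1 + α₁ΔT) = L₂(1 + α₂ΔT) ⇒ ΔT = (L₂ − L₁)/(α₁L₁ − α₂L₂)
L₂ − L₁ = 2.9440 − 2.9382 = 5.80×10⁻³ m
α₁L₁ − α₂L₂ = 18.9×10⁻⁶×2.9382 − 1.3×10⁻⁵×2.9440 = 1.725998×10⁻⁵ m/K
ΔT = 5.80×10⁻³ / 1.725998×10⁻⁵ = 336.037 K
T = 16.8 + 336.037 = 352.837 °C

T = 352.8 °C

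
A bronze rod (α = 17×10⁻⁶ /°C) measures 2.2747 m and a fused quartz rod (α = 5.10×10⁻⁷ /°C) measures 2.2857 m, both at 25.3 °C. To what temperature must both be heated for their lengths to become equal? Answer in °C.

T = 318.6 °C

L₁(1 + α₁ΔT) = L₂(1 + α₂ΔT) ⇒ ΔT = (L₂ − L₁)/(α₁L₁ − α₂L₂)
L₂ − L₁ = 2.2857 − 2.2747 = 1.10×10⁻² m
α₁L₁ − α₂L₂ = 17×10⁻⁶×2.2747 − 5.10×10⁻⁷×2.2857 = 3.7504193×10⁻⁵ m/K
ΔT = 1.10×10⁻² / 3.7504193×10⁻⁵ = 293.301 K
T = 25.3 + 293.301 = 318.601 °C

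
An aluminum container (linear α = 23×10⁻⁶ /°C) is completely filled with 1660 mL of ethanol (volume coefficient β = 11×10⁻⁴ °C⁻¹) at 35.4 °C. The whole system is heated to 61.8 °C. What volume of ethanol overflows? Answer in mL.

45.2 mL

The container also expands: β_container ≈ 3α = 6.9×10⁻⁵ /K
Net overflow = V₀(β_liq − 3α_cont)ΔT
β − 3α = 1.10×10⁻³ − 6.9×10⁻⁵ = 1.031×10⁻³ /K; ΔT = 26.4 K
ΔV = 1660 × 1.031×10⁻³ × 26.4 = 45.2 mL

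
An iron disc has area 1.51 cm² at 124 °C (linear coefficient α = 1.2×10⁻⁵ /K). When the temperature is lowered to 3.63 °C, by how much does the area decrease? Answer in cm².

Area coefficient ≈ 2α; |ΔT| = 120.37 K
ΔA = 2αA₀ΔT = 2(1.2×10⁻⁵)(1.51)(120.37) = 4.36×10⁻³ cm²

ΔA = 0.00436 cm²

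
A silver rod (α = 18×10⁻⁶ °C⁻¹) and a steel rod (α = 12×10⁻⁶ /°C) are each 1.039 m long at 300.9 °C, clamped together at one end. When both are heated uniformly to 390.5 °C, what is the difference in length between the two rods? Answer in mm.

0.559 mm

ΔT = 89.6 K
silver: ΔL = 18×10⁻⁶ × 1.039 m × 89.6 = 1.6757×10⁻³ m = 1.6757 mm
steel: ΔL = 12×10⁻⁶ × 1.039 m × 89.6 = 1.1171×10⁻³ m = 1.1171 mm
difference = 1.6757 − 1.1171 = 0.5586 mm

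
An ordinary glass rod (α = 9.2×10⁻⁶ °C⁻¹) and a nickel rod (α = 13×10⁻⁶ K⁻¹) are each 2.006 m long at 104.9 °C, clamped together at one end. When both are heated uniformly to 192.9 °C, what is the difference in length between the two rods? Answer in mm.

0.671 mm

ΔT = 88.0 K
ordinary glass: ΔL = 9.2×10⁻⁶ × 2.006 m × 88.0 = 1.6241×10⁻³ m = 1.6241 mm
nickel: ΔL = 13×10⁻⁶ × 2.006 m × 88.0 = 2.2949×10⁻³ m = 2.2949 mm
difference = 2.2949 − 1.6241 = 0.6708 mm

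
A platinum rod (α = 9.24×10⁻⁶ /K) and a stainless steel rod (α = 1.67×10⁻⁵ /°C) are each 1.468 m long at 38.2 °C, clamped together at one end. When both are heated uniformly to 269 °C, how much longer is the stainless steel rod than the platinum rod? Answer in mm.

ΔT = 230.8 K
platinum: ΔL = 9.24×10⁻⁶ × 1.468 m × 230.8 = 3.1306×10⁻³ m = 3.1306 mm
stainless steel: ΔL = 1.67×10⁻⁵ × 1.468 m × 230.8 = 5.6582×10⁻³ m = 5.6582 mm
difference = 5.6582 − 3.1306 = 2.5276 mm

2.53 mm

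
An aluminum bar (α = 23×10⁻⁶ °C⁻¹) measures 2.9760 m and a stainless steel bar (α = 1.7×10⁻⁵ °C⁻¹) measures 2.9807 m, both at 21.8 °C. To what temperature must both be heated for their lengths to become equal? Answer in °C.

T = 286.2 °C

Equal length when α₁L₁ΔT − α₂L₂ΔT = L₂ − L₁ = 4.70×10⁻³ m
α₁L₁ = 6.8448×10⁻⁵, α₂L₂ = 5.06719×10⁻⁵ → Δ(αL) = 1.77761×10⁻⁵ m/K
ΔT = 4.70×10⁻³ / 1.77761×10⁻⁵ = 264.400 K, so T = 21.8 + 264.400 = 286.200 °C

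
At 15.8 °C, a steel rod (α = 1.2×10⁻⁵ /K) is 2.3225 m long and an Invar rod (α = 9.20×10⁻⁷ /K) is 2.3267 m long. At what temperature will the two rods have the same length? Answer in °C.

T = 179.0 °C

Equal length when α₁L₁ΔT − α₂L₂ΔT = L₂ − L₁ = 4.20×10⁻³ m
α₁L₁ = 2.787×10⁻⁵, α₂L₂ = 2.140564×10⁻⁶ → Δ(αL) = 2.5729436×10⁻⁵ m/K
ΔT = 4.20×10⁻³ / 2.5729436×10⁻⁵ = 163.237 K, so T = 15.8 + 163.237 = 179.037 °C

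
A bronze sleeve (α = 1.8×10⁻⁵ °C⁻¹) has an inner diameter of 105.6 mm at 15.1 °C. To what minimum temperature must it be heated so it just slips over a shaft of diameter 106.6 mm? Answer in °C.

T = 541 °C

Required Δd = 106.6 − 105.6 = 1.0 mm
Δd = αd₀ΔT ⇒ ΔT = Δd/(αd₀) = 1.0 / (1.8×10⁻⁵ × 105.6) = 526.09 K
T_min = 15.1 + 526.09 = 541.19 °C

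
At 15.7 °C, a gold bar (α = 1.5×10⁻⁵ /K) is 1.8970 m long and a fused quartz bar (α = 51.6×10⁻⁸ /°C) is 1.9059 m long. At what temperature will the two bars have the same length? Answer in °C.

L₁(1 + α₁ΔT) = L₂(1 + α₂ΔT) ⇒ ΔT = (L₂ − L₁)/(α₁L₁ − α₂L₂)
L₂ − L₁ = 1.9059 − 1.8970 = 8.90×10⁻³ m
α₁L₁ − α₂L₂ = 1.5×10⁻⁵×1.8970 − 51.6×10⁻⁸×1.9059 = 2.74715556×10⁻⁵ m/K
ΔT = 8.90×10⁻³ / 2.74715556×10⁻⁵ = 323.971 K
T = 15.7 + 323.971 = 339.671 °C

T = 339.7 °C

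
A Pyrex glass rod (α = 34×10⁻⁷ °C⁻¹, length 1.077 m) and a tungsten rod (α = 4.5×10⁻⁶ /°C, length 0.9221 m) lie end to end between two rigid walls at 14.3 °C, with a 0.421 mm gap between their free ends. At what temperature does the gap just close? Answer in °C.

T = 68.2 °C

Gap closes when ΔL₁ + ΔL₂ = 0.421 mm = 4.21×10⁻⁴ m
(α₁L₁ + α₂L₂)ΔT = g
α₁L₁ + α₂L₂ = 34×10⁻⁷×1.077 + 4.5×10⁻⁶×0.9221 = 7.81125×10⁻⁶ m/K
ΔT = 4.21×10⁻⁴ / 7.81125×10⁻⁶ = 53.897 K
T = 14.3 + 53.897 = 68.197 °C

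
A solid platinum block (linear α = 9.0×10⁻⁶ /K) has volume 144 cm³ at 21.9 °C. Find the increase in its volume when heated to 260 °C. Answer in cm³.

Isotropic solid: β ≈ 3α = 2.7×10⁻⁵ /K; ΔT = 238.1 K
ΔV = 3αV₀ΔT = 3(9.0×10⁻⁶)(144)(238.1) = 0.926 cm³

ΔV = 0.926 cm³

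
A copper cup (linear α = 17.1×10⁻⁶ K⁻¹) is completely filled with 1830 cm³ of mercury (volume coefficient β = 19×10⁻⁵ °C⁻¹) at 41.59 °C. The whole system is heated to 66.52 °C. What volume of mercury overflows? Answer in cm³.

6.33 cm³

The cup also expands: β_container ≈ 3α = 5.13×10⁻⁵ /K
Net overflow = V₀(β_liq − 3α_cont)ΔT
β − 3α = 1.90×10⁻⁴ − 5.13×10⁻⁵ = 1.387×10⁻⁴ /K; ΔT = 24.93 K
ΔV = 1830 × 1.387×10⁻⁴ × 24.93 = 6.33 cm³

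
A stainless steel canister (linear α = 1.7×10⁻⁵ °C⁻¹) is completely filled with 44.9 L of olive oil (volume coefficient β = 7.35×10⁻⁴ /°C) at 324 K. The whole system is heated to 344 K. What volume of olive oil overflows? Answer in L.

0.614 L

The canister also expands: β_container ≈ 3α = 5.1×10⁻⁵ /K
Net overflow = V₀(β_liq − 3α_cont)ΔT
β − 3α = 7.35×10⁻⁴ − 5.1×10⁻⁵ = 6.84×10⁻⁴ /K; ΔT = 20 K
ΔV = 44.9 × 6.84×10⁻⁴ × 20 = 0.614 L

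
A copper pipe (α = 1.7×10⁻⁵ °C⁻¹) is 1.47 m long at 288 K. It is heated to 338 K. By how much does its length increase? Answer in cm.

|ΔT| = |338 − 288| = 50 K
ΔL = αL₀ΔT = (1.7×10⁻⁵)(1.47)(50) = 1.25×10⁻³ m

ΔL = 0.125 cm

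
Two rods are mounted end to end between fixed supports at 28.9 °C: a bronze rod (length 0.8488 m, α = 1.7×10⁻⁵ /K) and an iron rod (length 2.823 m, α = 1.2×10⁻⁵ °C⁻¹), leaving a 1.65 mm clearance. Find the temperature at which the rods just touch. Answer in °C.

T = 63.1 °C

α₁L₁ = 1.44296×10⁻⁵ m/K, α₂L₂ = 3.3876×10⁻⁵ m/K → total 4.83056×10⁻⁵ m/K
ΔT = g/(α₁L₁+α₂L₂) = 1.65×10⁻³ / 4.83056×10⁻⁵ = 34.158 K
T = 28.9 + 34.158 = 63.058 °C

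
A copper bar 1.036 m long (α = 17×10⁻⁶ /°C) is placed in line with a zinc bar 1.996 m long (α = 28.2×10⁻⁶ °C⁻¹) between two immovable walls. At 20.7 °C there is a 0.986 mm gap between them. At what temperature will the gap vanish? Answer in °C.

Gap closes when ΔL₁ + ΔL₂ = 0.986 mm = 9.86×10⁻⁴ m
(α₁L₁ + α₂L₂)ΔT = g
α₁L₁ + α₂L₂ = 17×10⁻⁶×1.036 + 28.2×10⁻⁶×1.996 = 7.38992×10⁻⁵ m/K
ΔT = 9.86×10⁻⁴ / 7.38992×10⁻⁵ = 13.342 K
T = 20.7 + 13.342 = 34.042 °C

T = 34.0 °C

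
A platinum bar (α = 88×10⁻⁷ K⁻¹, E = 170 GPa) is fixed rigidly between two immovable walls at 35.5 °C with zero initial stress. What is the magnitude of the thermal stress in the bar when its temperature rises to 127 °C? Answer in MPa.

σ = 137 MPa

Fully constrained: the free strain ε = αΔT is blocked, so σ = Eε = EαΔT.
|ΔT| = 91.5 K
σ = 170×10⁹ × 88×10⁻⁷ × 91.5 = 1.37×10⁸ Pa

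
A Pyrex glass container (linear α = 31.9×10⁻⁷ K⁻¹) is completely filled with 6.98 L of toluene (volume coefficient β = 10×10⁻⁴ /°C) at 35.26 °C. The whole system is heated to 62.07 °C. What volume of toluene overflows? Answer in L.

The container also expands: β_container ≈ 3α = 9.57×10⁻⁶ /K
Net overflow = V₀(β_liq − 3α_cont)ΔT
β − 3α = 1.00×10⁻³ − 9.57×10⁻⁶ = 9.9043×10⁻⁴ /K; ΔT = 26.81 K
ΔV = 6.98 × 9.9043×10⁻⁴ × 26.81 = 0.185 L

0.185 L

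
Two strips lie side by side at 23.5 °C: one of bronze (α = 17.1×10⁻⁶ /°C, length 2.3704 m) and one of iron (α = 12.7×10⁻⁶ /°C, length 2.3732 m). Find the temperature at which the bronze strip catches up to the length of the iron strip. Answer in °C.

T = 292.9 °C

Equal length when α₁L₁ΔT − α₂L₂ΔT = L₂ − L₁ = 2.80×10⁻³ m
α₁L₁ = 4.053384×10⁻⁵, α₂L₂ = 3.013964×10⁻⁵ → Δ(αL) = 1.03942×10⁻⁵ m/K
ΔT = 2.80×10⁻³ / 1.03942×10⁻⁵ = 269.381 K, so T = 23.5 + 269.381 = 292.881 °C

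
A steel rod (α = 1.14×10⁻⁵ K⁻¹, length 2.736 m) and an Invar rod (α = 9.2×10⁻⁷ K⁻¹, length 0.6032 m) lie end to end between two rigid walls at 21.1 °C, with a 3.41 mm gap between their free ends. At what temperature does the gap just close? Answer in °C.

T = 129 °C

α₁L₁ = 3.11904×10⁻⁵ m/K, α₂L₂ = 5.54944×10⁻⁷ m/K → total 3.1745344×10⁻⁵ m/K
ΔT = g/(α₁L₁+α₂L₂) = 3.41×10⁻³ / 3.1745344×10⁻⁵ = 107.42 K
T = 21.1 + 107.42 = 128.52 °C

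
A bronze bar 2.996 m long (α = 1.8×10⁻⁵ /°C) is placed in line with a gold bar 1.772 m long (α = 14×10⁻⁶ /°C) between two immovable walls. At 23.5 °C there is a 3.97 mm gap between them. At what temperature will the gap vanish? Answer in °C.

T = 73.9 °C

α₁L₁ = 5.3928×10⁻⁵ m/K, α₂L₂ = 2.4808×10⁻⁵ m/K → total 7.8736×10⁻⁵ m/K
ΔT = g/(α₁L₁+α₂L₂) = 3.97×10⁻³ / 7.8736×10⁻⁵ = 50.422 K
T = 23.5 + 50.422 = 73.922 °C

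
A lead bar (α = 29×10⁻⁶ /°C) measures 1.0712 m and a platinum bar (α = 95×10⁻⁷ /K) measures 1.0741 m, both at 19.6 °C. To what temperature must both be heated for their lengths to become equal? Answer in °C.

Equal length when α₁L₁ΔT − α₂L₂ΔT = L₂ − L₁ = 2.90×10⁻³ m
α₁L₁ = 3.10648×10⁻⁵, α₂L₂ = 1.020395×10⁻⁵ → Δ(αL) = 2.086085×10⁻⁵ m/K
ΔT = 2.90×10⁻³ / 2.086085×10⁻⁵ = 139.016 K, so T = 19.6 + 139.016 = 158.616 °C

T = 158.6 °C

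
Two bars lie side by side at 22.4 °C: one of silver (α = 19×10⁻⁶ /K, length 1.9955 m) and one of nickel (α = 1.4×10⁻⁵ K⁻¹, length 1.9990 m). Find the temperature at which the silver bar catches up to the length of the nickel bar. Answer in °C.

Equal length when α₁L₁ΔT − α₂L₂ΔT = L₂ − L₁ = 3.50×10⁻³ m
α₁L₁ = 3.79145×10⁻⁵, α₂L₂ = 2.7986×10⁻⁵ → Δ(αL) = 9.9285×10⁻⁶ m/K
ΔT = 3.50×10⁻³ / 9.9285×10⁻⁶ = 352.521 K, so T = 22.4 + 352.521 = 374.921 °C

T = 374.9 °C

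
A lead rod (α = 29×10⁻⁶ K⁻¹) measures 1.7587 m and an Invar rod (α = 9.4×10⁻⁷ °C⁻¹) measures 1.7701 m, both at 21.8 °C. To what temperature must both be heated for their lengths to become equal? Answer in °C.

L₁(1 + α₁ΔT) = L₂(1 + α₂ΔT) ⇒ ΔT = (L₂ − L₁)/(α₁L₁ − α₂L₂)
L₂ − L₁ = 1.7701 − 1.7587 = 1.14×10⁻² m
α₁L₁ − α₂L₂ = 29×10⁻⁶×1.7587 − 9.4×10⁻⁷×1.7701 = 4.9338406×10⁻⁵ m/K
ΔT = 1.14×10⁻² / 4.9338406×10⁻⁵ = 231.057 K
T = 21.8 + 231.057 = 252.857 °C

T = 252.9 °C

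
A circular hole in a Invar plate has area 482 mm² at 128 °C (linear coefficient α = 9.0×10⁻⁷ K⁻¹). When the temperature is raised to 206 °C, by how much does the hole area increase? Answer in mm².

Area coefficient ≈ 2α; |ΔT| = 78 K
ΔA = 2αA₀ΔT = 2(9.0×10⁻⁷)(482)(78) = 0.0677 mm²

ΔA = 0.0677 mm²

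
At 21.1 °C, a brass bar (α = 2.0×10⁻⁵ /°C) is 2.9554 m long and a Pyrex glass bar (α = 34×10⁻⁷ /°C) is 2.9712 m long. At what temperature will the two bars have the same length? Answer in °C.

L₁(1 + α₁ΔT) = L₂(1 + α₂ΔT) ⇒ ΔT = (L₂ − L₁)/(α₁L₁ − α₂L₂)
L₂ − L₁ = 2.9712 − 2.9554 = 1.58×10⁻² m
α₁L₁ − α₂L₂ = 2.0×10⁻⁵×2.9554 − 34×10⁻⁷×2.9712 = 4.900592×10⁻⁵ m/K
ΔT = 1.58×10⁻² / 4.900592×10⁻⁵ = 322.410 K
T = 21.1 + 322.410 = 343.510 °C

T = 343.5 °C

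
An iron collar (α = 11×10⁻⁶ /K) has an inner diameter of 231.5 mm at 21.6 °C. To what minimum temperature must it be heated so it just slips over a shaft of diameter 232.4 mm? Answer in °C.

T = 375 °C

Required Δd = 232.4 − 231.5 = 0.9 mm
Δd = αd₀ΔT ⇒ ΔT = Δd/(αd₀) = 0.9 / (11×10⁻⁶ × 231.5) = 353.43 K
T_min = 21.6 + 353.43 = 375.03 °C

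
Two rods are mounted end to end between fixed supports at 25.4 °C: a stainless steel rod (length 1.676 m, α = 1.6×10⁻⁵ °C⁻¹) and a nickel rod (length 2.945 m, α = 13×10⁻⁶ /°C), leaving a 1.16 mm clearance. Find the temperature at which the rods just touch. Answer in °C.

T = 43.2 °C

α₁L₁ = 2.6816×10⁻⁵ m/K, α₂L₂ = 3.8285×10⁻⁵ m/K → total 6.5101×10⁻⁵ m/K
ΔT = g/(α₁L₁+α₂L₂) = 1.16×10⁻³ / 6.5101×10⁻⁵ = 17.818 K
T = 25.4 + 17.818 = 43.218 °C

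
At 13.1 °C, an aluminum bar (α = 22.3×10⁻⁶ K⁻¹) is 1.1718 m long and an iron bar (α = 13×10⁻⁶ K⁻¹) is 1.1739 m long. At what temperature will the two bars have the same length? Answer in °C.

Equal length when α₁L₁ΔT − α₂L₂ΔT = L₂ − L₁ = 2.10×10⁻³ m
α₁L₁ = 2.613114×10⁻⁵, α₂L₂ = 1.52607×10⁻⁵ → Δ(αL) = 1.087044×10⁻⁵ m/K
ΔT = 2.10×10⁻³ / 1.087044×10⁻⁵ = 193.184 K, so T = 13.1 + 193.184 = 206.284 °C

T = 206.3 °C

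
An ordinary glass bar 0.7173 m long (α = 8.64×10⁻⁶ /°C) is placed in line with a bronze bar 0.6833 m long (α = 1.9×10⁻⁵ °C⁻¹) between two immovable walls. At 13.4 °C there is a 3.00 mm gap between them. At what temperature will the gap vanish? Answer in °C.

T = 170 °C

α₁L₁ = 6.197472×10⁻⁶ m/K, α₂L₂ = 1.29827×10⁻⁵ m/K → total 1.9180172×10⁻⁵ m/K
ΔT = g/(α₁L₁+α₂L₂) = 3.00×10⁻³ / 1.9180172×10⁻⁵ = 156.41 K
T = 13.4 + 156.41 = 169.81 °C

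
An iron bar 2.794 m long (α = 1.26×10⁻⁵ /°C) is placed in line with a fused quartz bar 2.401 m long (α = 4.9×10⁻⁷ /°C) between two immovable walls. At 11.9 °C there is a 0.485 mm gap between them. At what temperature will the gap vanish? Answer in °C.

Gap closes when ΔL₁ + ΔL₂ = 0.485 mm = 4.85×10⁻⁴ m
(α₁L₁ + α₂L₂)ΔT = g
α₁L₁ + α₂L₂ = 1.26×10⁻⁵×2.794 + 4.9×10⁻⁷×2.401 = 3.638089×10⁻⁵ m/K
ΔT = 4.85×10⁻⁴ / 3.638089×10⁻⁵ = 13.331 K
T = 11.9 + 13.331 = 25.231 °C

T = 25.2 °C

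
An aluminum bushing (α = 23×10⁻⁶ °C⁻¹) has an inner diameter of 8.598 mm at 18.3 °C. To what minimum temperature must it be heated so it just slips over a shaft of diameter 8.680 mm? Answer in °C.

T = 433 °C

Required Δd = 8.680 − 8.598 = 0.082 mm
Δd = αd₀ΔT ⇒ ΔT = Δd/(αd₀) = 0.082 / (23×10⁻⁶ × 8.598) = 414.66 K
T_min = 18.3 + 414.66 = 432.96 °C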